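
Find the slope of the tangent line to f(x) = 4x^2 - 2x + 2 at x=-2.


The slope of the tangent line equals f'(x) at the point.
f(x) = 4x^2 - 2x + 2
f'(x) = 8x - 2
At x = -2:
f'(-2) = 8 * (-2) - 2
= -16 - 2
= -18

-18


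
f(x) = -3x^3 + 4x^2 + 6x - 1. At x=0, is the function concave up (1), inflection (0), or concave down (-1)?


Concavity is determined by the sign of f''(x).
f(x) = -3x^3 + 4x^2 + 6x - 1
f'(x) = -9x^2 + 8x + 6
f''(x) = -18x + 8
f''(0) = -18 * 0 + 8
= 0 + 8
= 8
Since f''(0) > 0, the function is concave up (1)

1


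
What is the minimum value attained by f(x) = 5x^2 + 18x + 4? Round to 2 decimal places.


For a quadratic f(x) = ax^2 + bx + c with a > 0, the minimum is at the vertex.
Vertex x-coordinate: x = -b/(2a)
x = -(18) / (2 * 5)
x = -18/10 = -9/5
Substitute back to find the minimum value:
f(-9/5) = 5 * (-9/5)^2 + 18 * (-9/5) + 4
= 81/5 - 162/5 + 4
= -61/5 = -12.20

-12.20


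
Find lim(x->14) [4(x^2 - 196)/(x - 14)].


Direct substitution gives 0/0, so we factor the numerator.
Factor: 4(x^2 - 196) = 4 * (x - 14)(x + 14)
Cancel the common factor (x - 14):
4(x^2 - 196)/(x - 14) = 4 * (x + 14)
Now substitute x = 14:
= 4 * (14 + 14) = 112

112


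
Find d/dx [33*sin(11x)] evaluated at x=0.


Apply the chain rule to differentiate 33*sin(11x):
d/dx [33*sin(11x)]
= 33 * cos(11x) * d/dx(11x)
= 33 * 11 * cos(11x)
= 363 * cos(11x)
Evaluate at x = 0:
= 363 * cos(0)
= 363 * 1
= 363

363


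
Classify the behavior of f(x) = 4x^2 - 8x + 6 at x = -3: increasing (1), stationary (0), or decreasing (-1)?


Compute f'(x) to determine behavior:
f'(x) = 8x - 8
f'(-3) = 8 * (-3) - 8
= -24 - 8
= -32
Since f'(-3) < 0, the function is decreasing (-1)

-1


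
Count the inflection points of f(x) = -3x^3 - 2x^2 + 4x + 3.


Inflection points occur where f''(x) = 0 and concavity changes.
f(x) = -3x^3 - 2x^2 + 4x + 3
f'(x) = -9x^2 - 4x + 4
f''(x) = -18x - 4
Set f''(x) = 0:
-18x - 4 = 0
x = 4 / (-18) = -2/9
Since f''(x) is linear (degree 1), it changes sign at this point.
Therefore there is exactly 1 inflection point.

1


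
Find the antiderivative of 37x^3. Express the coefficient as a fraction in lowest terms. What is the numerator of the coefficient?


Apply the power rule for integration:
integral of ax^n dx = a/(n+1) * x^(n+1) + C
integral of 37x^3 dx
= 37/4 * x^4 + C
The coefficient in lowest terms is 37/4, and its numerator is 37

37


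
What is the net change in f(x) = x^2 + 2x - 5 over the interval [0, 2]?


Net change = f(b) - f(a)
f(x) = x^2 + 2x - 5
Compute f(2):
f(2) = 1 * 2^2 + 2 * 2 - 5
= 4 + 4 - 5
= 3
Compute f(0):
f(0) = 1 * 0^2 + 2 * 0 - 5
= 0 + 0 - 5
= -5
Net change = 3 - (-5) = 8

8


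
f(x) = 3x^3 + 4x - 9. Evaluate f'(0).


Differentiate f(x) = 3x^3 + 4x - 9 term by term:
f'(x) = 9x^2 + 4
Substitute x = 0:
f'(0) = 9 * 0^2 + 0 * 0 + 4
= 0 + 0 + 4
= 4

4


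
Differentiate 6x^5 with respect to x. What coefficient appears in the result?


We apply the power rule: d/dx [ax^n] = a*n * x^(n-1)
d/dx [6x^5]
= 6 * 5 * x^(5-1)
= 30x^4
The coefficient is 30

30


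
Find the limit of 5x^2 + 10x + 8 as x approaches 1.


Since polynomials are continuous, we use direct substitution.
lim(x->1) of 5x^2 + 10x + 8
= 5 * 1^2 + 10 * 1 + 8
= 5 + 10 + 8
= 23

23


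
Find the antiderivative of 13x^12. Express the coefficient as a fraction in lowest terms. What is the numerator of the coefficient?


Apply the power rule for integration:
integral of ax^n dx = a/(n+1) * x^(n+1) + C
integral of 13x^12 dx
= 13/13 * x^13 + C
= 1 * x^13 + C
The coefficient in lowest terms is 1 = 1/1, so its numerator is 1

1


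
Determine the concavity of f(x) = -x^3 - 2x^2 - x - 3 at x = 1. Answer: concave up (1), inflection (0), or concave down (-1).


Concavity is determined by the sign of f''(x).
f(x) = -x^3 - 2x^2 - x - 3
f'(x) = -3x^2 - 4x - 1
f''(x) = -6x - 4
f''(1) = -6 * 1 - 4
= -6 - 4
= -10
Since f''(1) < 0, the function is concave down (-1)

-1


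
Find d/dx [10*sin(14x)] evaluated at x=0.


Apply the chain rule to differentiate 10*sin(14x):
d/dx [10*sin(14x)]
= 10 * cos(14x) * d/dx(14x)
= 10 * 14 * cos(14x)
= 140 * cos(14x)
Evaluate at x = 0:
= 140 * cos(0)
= 140 * 1
= 140

140


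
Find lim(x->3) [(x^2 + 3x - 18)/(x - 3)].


Direct substitution gives 0/0, so we factor the numerator.
Factor: (x^2 + 3x - 18) = (x - 3)(x + 6)
Cancel the common factor (x - 3):
(x^2 + 3x - 18)/(x - 3) = (x + 6)
Now substitute x = 3:
= (3) - (-6) = 9

9


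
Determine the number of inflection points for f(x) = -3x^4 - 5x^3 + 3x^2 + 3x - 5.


Inflection points occur where f''(x) = 0 and concavity changes.
f(x) = -3x^4 - 5x^3 + 3x^2 + 3x - 5
f'(x) = -12x^3 - 15x^2 + 6x + 3
f''(x) = -36x^2 - 30x + 6
This is a quadratic in x. Use the discriminant to count real roots.
Discriminant = (-30)^2 - 4 * (-36) * 6
= 900 - (-864)
= 1764
Since discriminant > 0, f''(x) = 0 has 2 distinct real solutions.
A quadratic with two distinct real roots changes sign at each root, so concavity changes at both.
Number of inflection points: 2

2


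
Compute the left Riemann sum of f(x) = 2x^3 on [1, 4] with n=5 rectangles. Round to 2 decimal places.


Left Riemann sum uses left endpoints of each subinterval.
Interval: [1, 4], n = 5
dx = (4 - 1) / 5 = 3/5
Left endpoints: [1, 8/5, 11/5, 14/5, 17/5]
f values: [2, 1024/125, 2662/125, 5488/125, 9826/125]
Sum = dx * (sum of f values)
= 3/5 * 154
= 462/5 = 92.40

92.40


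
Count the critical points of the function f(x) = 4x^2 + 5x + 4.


Find where f'(x) = 0:
f'(x) = 8x + 5
Set f'(x) = 0:
8x + 5 = 0
x = -5 / 8 = -5/8
This is a linear equation in x, so there is exactly one solution.
Number of critical points: 1

1


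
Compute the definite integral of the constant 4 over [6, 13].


The integral of a constant k over [a, b] equals k * (b - a).
integral from 6 to 13 of 4 dx
= 4 * (13 - 6)
= 4 * 7
= 28

28


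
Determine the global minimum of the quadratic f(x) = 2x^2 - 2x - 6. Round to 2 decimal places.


For a quadratic f(x) = ax^2 + bx + c with a > 0, the minimum is at the vertex.
Vertex x-coordinate: x = -b/(2a)
x = -(-2) / (2 * 2)
x = 2/4 = 1/2
Substitute back to find the minimum value:
f(1/2) = 2 * (1/2)^2 - 2 * (1/2) - 6
= 1/2 - 1 - 6
= -13/2 = -6.50

-6.50


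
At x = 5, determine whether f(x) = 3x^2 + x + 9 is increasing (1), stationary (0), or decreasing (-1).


Compute f'(x) to determine behavior:
f'(x) = 6x + 1
f'(5) = 6 * 5 + 1
= 30 + 1
= 31
Since f'(5) > 0, the function is increasing (1)

1


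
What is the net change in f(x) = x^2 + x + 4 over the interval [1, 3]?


Net change = f(b) - f(a)
f(x) = x^2 + x + 4
Compute f(3):
f(3) = 1 * 3^2 + 1 * 3 + 4
= 9 + 3 + 4
= 16
Compute f(1):
f(1) = 1 * 1^2 + 1 * 1 + 4
= 1 + 1 + 4
= 6
Net change = 16 - 6 = 10

10


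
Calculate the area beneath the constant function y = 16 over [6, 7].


The area under a constant function y = 16 is a rectangle.
Width = 7 - 6 = 1
Height = 16
Area = width * height
= 1 * 16
= 16

16


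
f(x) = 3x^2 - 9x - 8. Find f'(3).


Differentiate term by term using power and sum rules:
f(x) = 3x^2 - 9x - 8
f'(x) = 6x - 9
Substitute x = 3:
f'(3) = 6 * 3 - 9
= 18 - 9
= 9

9


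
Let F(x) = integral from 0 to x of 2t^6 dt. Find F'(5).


By the Fundamental Theorem of Calculus (Part 1):
If F(x) = integral from 0 to x of f(t) dt, then F'(x) = f(x)
Here f(t) = 2t^6
So F'(x) = 2x^6
Evaluate at x = 5:
F'(5) = 2 * 5^6
= 2 * 15625
= 31250

31250


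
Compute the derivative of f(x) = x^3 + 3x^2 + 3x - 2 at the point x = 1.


Differentiate f(x) = x^3 + 3x^2 + 3x - 2 term by term:
f'(x) = 3x^2 + 6x + 3
Substitute x = 1:
f'(1) = 3 * 1^2 + 6 * 1 + 3
= 3 + 6 + 3
= 12

12


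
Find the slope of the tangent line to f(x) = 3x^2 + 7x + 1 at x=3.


The slope of the tangent line equals f'(x) at the point.
f(x) = 3x^2 + 7x + 1
f'(x) = 6x + 7
At x = 3:
f'(3) = 6 * 3 + 7
= 18 + 7
= 25

25


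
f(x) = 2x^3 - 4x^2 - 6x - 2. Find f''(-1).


First derivative:
f'(x) = 6x^2 - 8x - 6
Second derivative:
f''(x) = 12x - 8
Substitute x = -1:
f''(-1) = 12 * (-1) - 8
= -12 - 8
= -20

-20


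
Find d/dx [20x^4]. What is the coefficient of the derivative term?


We apply the power rule: d/dx [ax^n] = a*n * x^(n-1)
d/dx [20x^4]
= 20 * 4 * x^(4-1)
= 80x^3
The coefficient is 80

80


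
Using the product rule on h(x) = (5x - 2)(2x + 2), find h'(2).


Let u(x) = 5x - 2 and v(x) = 2x + 2
u'(x) = 5
v'(x) = 2
Product rule: h'(x) = u'(x)*v(x) + u(x)*v'(x)
= 5 * (2x + 2) + (5x - 2) * 2
At x = 2:
u(2) = 5 * 2 - 2 = 8
v(2) = 2 * 2 + 2 = 6
h'(2) = 5 * 6 + 8 * 2
= 30 + 16
= 46

46


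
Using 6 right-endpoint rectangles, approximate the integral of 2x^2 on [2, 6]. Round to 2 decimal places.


Right Riemann sum uses right endpoints of each subinterval.
Interval: [2, 6], n = 6
dx = (6 - 2) / 6 = 2/3
Right endpoints: [8/3, 10/3, 4, 14/3, 16/3, 6]
f values: [128/9, 200/9, 32, 392/9, 512/9, 72]
Sum = dx * (sum of f values)
= 2/3 * 2168/9
= 4336/27 ≈ 160.59

160.59


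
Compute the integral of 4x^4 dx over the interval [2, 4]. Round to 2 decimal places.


Find the antiderivative of 4x^4:
F(x) = 4/5 * x^5
Apply the Fundamental Theorem of Calculus:
F(4) - F(2)
= 4/5 * 4^5 - 4/5 * 2^5
= 4/5 * (1024 - 32)
= 4/5 * 992
= 3968/5 = 793.60

793.60


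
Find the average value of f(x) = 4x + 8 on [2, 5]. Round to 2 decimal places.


Average value = 1/(b-a) * integral from a to b of f(x) dx
First compute the integral of 4x + 8:
F(x) = 2x^2 + 8x
F(5) = 2 * 25 + 8 * 5 = 90
F(2) = 2 * 4 + 8 * 2 = 24
Integral = 90 - 24 = 66
Average = 66 / (5 - 2) = 66 / 3
= 22 = 22.00

22.00


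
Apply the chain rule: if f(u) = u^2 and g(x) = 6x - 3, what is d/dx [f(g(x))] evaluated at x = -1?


Using the chain rule: (f(g(x)))' = f'(g(x)) * g'(x)
First, find g(-1):
g(-1) = 6 * (-1) - 3 = -9
Next, f'(u) = 2u
And g'(x) = 6
So f'(g(-1)) * g'(-1)
= 2 * (-9) * 6
= -108

-108


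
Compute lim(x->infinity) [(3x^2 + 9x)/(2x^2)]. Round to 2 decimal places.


For limits at infinity with equal-degree polynomials,
we compare leading coefficients.
Numerator leading term: 3x^2
Denominator leading term: 2x^2
Divide both by x^2:
lim = (3 + 9/x) / (2)
As x -> infinity, the 1/x and 1/x^2 terms vanish:
= 3/2 = 1.50

1.50


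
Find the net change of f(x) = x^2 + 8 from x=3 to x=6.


Net change = f(b) - f(a)
f(x) = x^2 + 8
Compute f(6):
f(6) = 1 * 6^2 + 0 * 6 + 8
= 36 + 0 + 8
= 44
Compute f(3):
f(3) = 1 * 3^2 + 0 * 3 + 8
= 9 + 0 + 8
= 17
Net change = 44 - 17 = 27

27


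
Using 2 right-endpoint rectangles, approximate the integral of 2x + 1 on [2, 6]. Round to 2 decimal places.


Right Riemann sum uses right endpoints of each subinterval.
Interval: [2, 6], n = 2
dx = (6 - 2) / 2 = 2
Right endpoints: [4, 6]
f values: [9, 13]
Sum = dx * (sum of f values)
= 2 * 22
= 44 = 44.00

44.00


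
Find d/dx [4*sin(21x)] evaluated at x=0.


Apply the chain rule to differentiate 4*sin(21x):
d/dx [4*sin(21x)]
= 4 * cos(21x) * d/dx(21x)
= 4 * 21 * cos(21x)
= 84 * cos(21x)
Evaluate at x = 0:
= 84 * cos(0)
= 84 * 1
= 84

84


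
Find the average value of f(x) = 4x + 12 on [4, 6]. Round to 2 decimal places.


Average value = 1/(b-a) * integral from a to b of f(x) dx
First compute the integral of 4x + 12:
F(x) = 2x^2 + 12x
F(6) = 2 * 36 + 12 * 6 = 144
F(4) = 2 * 16 + 12 * 4 = 80
Integral = 144 - 80 = 64
Average = 64 / (6 - 4) = 64 / 2
= 32 = 32.00

32.00


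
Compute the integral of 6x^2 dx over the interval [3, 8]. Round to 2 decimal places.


Find the antiderivative of 6x^2:
F(x) = 6/3 * x^3
Apply the Fundamental Theorem of Calculus:
F(8) - F(3)
= 6/3 * 8^3 - 6/3 * 3^3
= 6/3 * (512 - 27)
= 6/3 * 485
= 970 = 970.00

970.00


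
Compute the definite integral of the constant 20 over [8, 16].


The integral of a constant k over [a, b] equals k * (b - a).
integral from 8 to 16 of 20 dx
= 20 * (16 - 8)
= 20 * 8
= 160

160


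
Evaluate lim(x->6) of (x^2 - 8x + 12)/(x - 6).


Direct substitution gives 0/0, so we factor the numerator.
Factor: (x^2 - 8x + 12) = (x - 6)(x - 2)
Cancel the common factor (x - 6):
(x^2 - 8x + 12)/(x - 6) = (x - 2)
Now substitute x = 6:
= (6) - (2) = 4

4


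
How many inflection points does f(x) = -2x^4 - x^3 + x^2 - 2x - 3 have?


Inflection points occur where f''(x) = 0 and concavity changes.
f(x) = -2x^4 - x^3 + x^2 - 2x - 3
f'(x) = -8x^3 - 3x^2 + 2x - 2
f''(x) = -24x^2 - 6x + 2
This is a quadratic in x. Use the discriminant to count real roots.
Discriminant = (-6)^2 - 4 * (-24) * 2
= 36 - (-192)
= 228
Since discriminant > 0, f''(x) = 0 has 2 distinct real solutions.
A quadratic with two distinct real roots changes sign at each root, so concavity changes at both.
Number of inflection points: 2

2


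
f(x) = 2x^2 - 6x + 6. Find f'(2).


Differentiate term by term using power and sum rules:
f(x) = 2x^2 - 6x + 6
f'(x) = 4x - 6
Substitute x = 2:
f'(2) = 4 * 2 - 6
= 8 - 6
= 2

2


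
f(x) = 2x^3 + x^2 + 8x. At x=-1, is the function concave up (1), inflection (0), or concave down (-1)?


Concavity is determined by the sign of f''(x).
f(x) = 2x^3 + x^2 + 8x
f'(x) = 6x^2 + 2x + 8
f''(x) = 12x + 2
f''(-1) = 12 * (-1) + 2
= -12 + 2
= -10
Since f''(-1) < 0, the function is concave down (-1)

-1


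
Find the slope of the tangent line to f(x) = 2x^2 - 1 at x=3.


The slope of the tangent line equals f'(x) at the point.
f(x) = 2x^2 - 1
f'(x) = 4x
At x = 3:
f'(3) = 4 * 3 + 0
= 12 + 0
= 12

12


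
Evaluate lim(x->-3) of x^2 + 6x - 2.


Since polynomials are continuous, we use direct substitution.
lim(x->-3) of x^2 + 6x - 2
= 1 * (-3)^2 + 6 * (-3) - 2
= 9 - 18 - 2
= -11

-11


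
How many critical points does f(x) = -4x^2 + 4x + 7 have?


Find where f'(x) = 0:
f'(x) = -8x + 4
Set f'(x) = 0:
-8x + 4 = 0
x = -4 / (-8) = 1/2
This is a linear equation in x, so there is exactly one solution.
Number of critical points: 1

1


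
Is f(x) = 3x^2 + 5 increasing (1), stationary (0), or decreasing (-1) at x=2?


Compute f'(x) to determine behavior:
f'(x) = 6x
f'(2) = 6 * 2 + 0
= 12 + 0
= 12
Since f'(2) > 0, the function is increasing (1)

1


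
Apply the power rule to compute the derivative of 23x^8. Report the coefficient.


We apply the power rule: d/dx [ax^n] = a*n * x^(n-1)
d/dx [23x^8]
= 23 * 8 * x^(8-1)
= 184x^7
The coefficient is 184

184


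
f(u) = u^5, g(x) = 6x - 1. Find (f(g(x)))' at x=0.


Using the chain rule: (f(g(x)))' = f'(g(x)) * g'(x)
First, find g(0):
g(0) = 6 * 0 - 1 = -1
Next, f'(u) = 5u^4
And g'(x) = 6
So f'(g(0)) * g'(0)
= 5 * (-1)^4 * 6
= 5 * 1 * 6
= 30

30


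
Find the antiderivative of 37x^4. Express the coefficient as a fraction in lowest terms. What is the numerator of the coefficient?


Apply the power rule for integration:
integral of ax^n dx = a/(n+1) * x^(n+1) + C
integral of 37x^4 dx
= 37/5 * x^5 + C
The coefficient in lowest terms is 37/5, and its numerator is 37

37


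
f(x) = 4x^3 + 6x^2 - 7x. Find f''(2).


First derivative:
f'(x) = 12x^2 + 12x - 7
Second derivative:
f''(x) = 24x + 12
Substitute x = 2:
f''(2) = 24 * 2 + 12
= 48 + 12
= 60

60


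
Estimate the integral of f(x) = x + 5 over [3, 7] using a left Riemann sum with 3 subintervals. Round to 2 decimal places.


Left Riemann sum uses left endpoints of each subinterval.
Interval: [3, 7], n = 3
dx = (7 - 3) / 3 = 4/3
Left endpoints: [3, 13/3, 17/3]
f values: [8, 28/3, 32/3]
Sum = dx * (sum of f values)
= 4/3 * 28
= 112/3 ≈ 37.33

37.33


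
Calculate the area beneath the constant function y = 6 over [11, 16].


The area under a constant function y = 6 is a rectangle.
Width = 16 - 11 = 5
Height = 6
Area = width * height
= 5 * 6
= 30

30


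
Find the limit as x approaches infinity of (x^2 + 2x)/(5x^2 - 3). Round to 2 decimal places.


For limits at infinity with equal-degree polynomials,
we compare leading coefficients.
Numerator leading term: x^2
Denominator leading term: 5x^2
Divide both by x^2:
lim = (1 + 2/x) / (5 - 3/x^2)
As x -> infinity, the 1/x and 1/x^2 terms vanish:
= 1/5 = 0.20

0.20


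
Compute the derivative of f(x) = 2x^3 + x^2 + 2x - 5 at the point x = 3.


Differentiate f(x) = 2x^3 + x^2 + 2x - 5 term by term:
f'(x) = 6x^2 + 2x + 2
Substitute x = 3:
f'(3) = 6 * 3^2 + 2 * 3 + 2
= 54 + 6 + 2
= 62

62


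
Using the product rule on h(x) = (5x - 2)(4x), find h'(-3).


Let u(x) = 5x - 2 and v(x) = 4x
u'(x) = 5
v'(x) = 4
Product rule: h'(x) = u'(x)*v(x) + u(x)*v'(x)
= 5 * (4x) + (5x - 2) * 4
At x = -3:
u(-3) = 5 * (-3) - 2 = -17
v(-3) = 4 * (-3) + 0 = -12
h'(-3) = 5 * (-12) + (-17) * 4
= -60 - 68
= -128

-128


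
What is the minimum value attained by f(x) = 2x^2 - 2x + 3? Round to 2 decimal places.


For a quadratic f(x) = ax^2 + bx + c with a > 0, the minimum is at the vertex.
Vertex x-coordinate: x = -b/(2a)
x = -(-2) / (2 * 2)
x = 2/4 = 1/2
Substitute back to find the minimum value:
f(1/2) = 2 * (1/2)^2 - 2 * (1/2) + 3
= 1/2 - 1 + 3
= 5/2 = 2.50

2.50


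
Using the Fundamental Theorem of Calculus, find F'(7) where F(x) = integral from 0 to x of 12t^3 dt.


By the Fundamental Theorem of Calculus (Part 1):
If F(x) = integral from 0 to x of f(t) dt, then F'(x) = f(x)
Here f(t) = 12t^3
So F'(x) = 12x^3
Evaluate at x = 7:
F'(7) = 12 * 7^3
= 12 * 343
= 4116

4116


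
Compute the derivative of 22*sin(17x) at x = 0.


Apply the chain rule to differentiate 22*sin(17x):
d/dx [22*sin(17x)]
= 22 * cos(17x) * d/dx(17x)
= 22 * 17 * cos(17x)
= 374 * cos(17x)
Evaluate at x = 0:
= 374 * cos(0)
= 374 * 1
= 374

374


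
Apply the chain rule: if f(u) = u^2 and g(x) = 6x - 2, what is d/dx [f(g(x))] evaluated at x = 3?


Using the chain rule: (f(g(x)))' = f'(g(x)) * g'(x)
First, find g(3):
g(3) = 6 * 3 - 2 = 16
Next, f'(u) = 2u
And g'(x) = 6
So f'(g(3)) * g'(3)
= 2 * 16 * 6
= 192

192


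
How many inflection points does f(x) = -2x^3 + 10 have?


Inflection points occur where f''(x) = 0 and concavity changes.
f(x) = -2x^3 + 10
f'(x) = -6x^2
f''(x) = -12x
Set f''(x) = 0:
-12x = 0
x = 0 / (-12) = 0
Since f''(x) is linear (degree 1), it changes sign at this point.
Therefore there is exactly 1 inflection point.

1


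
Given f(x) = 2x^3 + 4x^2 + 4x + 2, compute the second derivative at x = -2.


First derivative:
f'(x) = 6x^2 + 8x + 4
Second derivative:
f''(x) = 12x + 8
Substitute x = -2:
f''(-2) = 12 * (-2) + 8
= -24 + 8
= -16

-16


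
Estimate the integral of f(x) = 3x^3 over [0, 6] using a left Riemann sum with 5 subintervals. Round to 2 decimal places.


Left Riemann sum uses left endpoints of each subinterval.
Interval: [0, 6], n = 5
dx = (6 - 0) / 5 = 6/5
Left endpoints: [0, 6/5, 12/5, 18/5, 24/5]
f values: [0, 648/125, 5184/125, 17496/125, 41472/125]
Sum = dx * (sum of f values)
= 6/5 * 2592/5
= 15552/25 = 622.08

622.08


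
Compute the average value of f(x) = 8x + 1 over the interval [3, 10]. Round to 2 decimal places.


Average value = 1/(b-a) * integral from a to b of f(x) dx
First compute the integral of 8x + 1:
F(x) = 4x^2 + x
F(10) = 4 * 100 + 1 * 10 = 410
F(3) = 4 * 9 + 1 * 3 = 39
Integral = 410 - 39 = 371
Average = 371 / (10 - 3) = 371 / 7
= 53 = 53.00

53.00


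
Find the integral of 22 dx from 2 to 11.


The integral of a constant k over [a, b] equals k * (b - a).
integral from 2 to 11 of 22 dx
= 22 * (11 - 2)
= 22 * 9
= 198

198


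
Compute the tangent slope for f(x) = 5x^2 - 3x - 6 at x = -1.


The slope of the tangent line equals f'(x) at the point.
f(x) = 5x^2 - 3x - 6
f'(x) = 10x - 3
At x = -1:
f'(-1) = 10 * (-1) - 3
= -10 - 3
= -13

-13


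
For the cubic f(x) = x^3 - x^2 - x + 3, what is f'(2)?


Differentiate f(x) = x^3 - x^2 - x + 3 term by term:
f'(x) = 3x^2 - 2x - 1
Substitute x = 2:
f'(2) = 3 * 2^2 - 2 * 2 - 1
= 12 - 4 - 1
= 7

7


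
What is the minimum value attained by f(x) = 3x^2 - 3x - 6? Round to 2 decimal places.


For a quadratic f(x) = ax^2 + bx + c with a > 0, the minimum is at the vertex.
Vertex x-coordinate: x = -b/(2a)
x = -(-3) / (2 * 3)
x = 3/6 = 1/2
Substitute back to find the minimum value:
f(1/2) = 3 * (1/2)^2 - 3 * (1/2) - 6
= 3/4 - 3/2 - 6
= -27/4 = -6.75

-6.75


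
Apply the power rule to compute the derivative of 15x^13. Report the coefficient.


We apply the power rule: d/dx [ax^n] = a*n * x^(n-1)
d/dx [15x^13]
= 15 * 13 * x^(13-1)
= 195x^12
The coefficient is 195

195


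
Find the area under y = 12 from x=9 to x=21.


The area under a constant function y = 12 is a rectangle.
Width = 21 - 9 = 12
Height = 12
Area = width * height
= 12 * 12
= 144

144


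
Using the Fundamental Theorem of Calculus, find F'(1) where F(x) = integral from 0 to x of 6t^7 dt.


By the Fundamental Theorem of Calculus (Part 1):
If F(x) = integral from 0 to x of f(t) dt, then F'(x) = f(x)
Here f(t) = 6t^7
So F'(x) = 6x^7
Evaluate at x = 1:
F'(1) = 6 * 1^7
= 6 * 1
= 6

6


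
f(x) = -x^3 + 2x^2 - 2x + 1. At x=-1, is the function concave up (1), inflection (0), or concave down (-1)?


Concavity is determined by the sign of f''(x).
f(x) = -x^3 + 2x^2 - 2x + 1
f'(x) = -3x^2 + 4x - 2
f''(x) = -6x + 4
f''(-1) = -6 * (-1) + 4
= 6 + 4
= 10
Since f''(-1) > 0, the function is concave up (1)

1


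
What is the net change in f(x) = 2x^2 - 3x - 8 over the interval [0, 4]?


Net change = f(b) - f(a)
f(x) = 2x^2 - 3x - 8
Compute f(4):
f(4) = 2 * 4^2 - 3 * 4 - 8
= 32 - 12 - 8
= 12
Compute f(0):
f(0) = 2 * 0^2 - 3 * 0 - 8
= 0 + 0 - 8
= -8
Net change = 12 - (-8) = 20

20


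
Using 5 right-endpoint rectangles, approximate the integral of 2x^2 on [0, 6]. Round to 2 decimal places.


Right Riemann sum uses right endpoints of each subinterval.
Interval: [0, 6], n = 5
dx = (6 - 0) / 5 = 6/5
Right endpoints: [6/5, 12/5, 18/5, 24/5, 6]
f values: [72/25, 288/25, 648/25, 1152/25, 72]
Sum = dx * (sum of f values)
= 6/5 * 792/5
= 4752/25 = 190.08

190.08


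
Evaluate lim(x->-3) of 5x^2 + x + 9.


Since polynomials are continuous, we use direct substitution.
lim(x->-3) of 5x^2 + x + 9
= 5 * (-3)^2 + 1 * (-3) + 9
= 45 - 3 + 9
= 51

51


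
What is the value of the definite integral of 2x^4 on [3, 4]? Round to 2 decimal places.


Find the antiderivative of 2x^4:
F(x) = 2/5 * x^5
Apply the Fundamental Theorem of Calculus:
F(4) - F(3)
= 2/5 * 4^5 - 2/5 * 3^5
= 2/5 * (1024 - 243)
= 2/5 * 781
= 1562/5 = 312.40

312.40


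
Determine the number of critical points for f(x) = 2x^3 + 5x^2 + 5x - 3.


Find where f'(x) = 0:
f(x) = 2x^3 + 5x^2 + 5x - 3
f'(x) = 6x^2 + 10x + 5
This is a quadratic in x. Use the discriminant to count real roots.
Discriminant = (10)^2 - 4 * 6 * 5
= 100 - 120
= -20
Since discriminant < 0, f'(x) = 0 has no real solutions.
Number of critical points: 0

0


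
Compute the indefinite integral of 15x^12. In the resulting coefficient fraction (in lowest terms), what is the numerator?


Apply the power rule for integration:
integral of ax^n dx = a/(n+1) * x^(n+1) + C
integral of 15x^12 dx
= 15/13 * x^13 + C
The coefficient in lowest terms is 15/13, and its numerator is 15

15


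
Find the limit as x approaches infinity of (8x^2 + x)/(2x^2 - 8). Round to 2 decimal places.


For limits at infinity with equal-degree polynomials,
we compare leading coefficients.
Numerator leading term: 8x^2
Denominator leading term: 2x^2
Divide both by x^2:
lim = (8 + 1/x) / (2 - 8/x^2)
As x -> infinity, the 1/x and 1/x^2 terms vanish:
= 8/2 = 4 = 4.00

4.00


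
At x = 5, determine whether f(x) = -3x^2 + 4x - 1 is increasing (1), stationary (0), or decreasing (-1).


Compute f'(x) to determine behavior:
f'(x) = -6x + 4
f'(5) = -6 * 5 + 4
= -30 + 4
= -26
Since f'(5) < 0, the function is decreasing (-1)

-1


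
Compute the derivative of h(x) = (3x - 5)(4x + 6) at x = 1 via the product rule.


Let u(x) = 3x - 5 and v(x) = 4x + 6
u'(x) = 3
v'(x) = 4
Product rule: h'(x) = u'(x)*v(x) + u(x)*v'(x)
= 3 * (4x + 6) + (3x - 5) * 4
At x = 1:
u(1) = 3 * 1 - 5 = -2
v(1) = 4 * 1 + 6 = 10
h'(1) = 3 * 10 + (-2) * 4
= 30 - 8
= 22

22


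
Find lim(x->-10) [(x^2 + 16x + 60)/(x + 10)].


Direct substitution gives 0/0, so we factor the numerator.
Factor: (x^2 + 16x + 60) = (x + 10)(x + 6)
Cancel the common factor (x + 10):
(x^2 + 16x + 60)/(x + 10) = (x + 6)
Now substitute x = -10:
= (-10) - (-6) = -4

-4


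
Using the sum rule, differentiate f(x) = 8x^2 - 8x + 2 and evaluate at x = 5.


Differentiate term by term using power and sum rules:
f(x) = 8x^2 - 8x + 2
f'(x) = 16x - 8
Substitute x = 5:
f'(5) = 16 * 5 - 8
= 80 - 8
= 72

72


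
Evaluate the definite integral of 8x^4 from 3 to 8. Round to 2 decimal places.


Find the antiderivative of 8x^4:
F(x) = 8/5 * x^5
Apply the Fundamental Theorem of Calculus:
F(8) - F(3)
= 8/5 * 8^5 - 8/5 * 3^5
= 8/5 * (32768 - 243)
= 8/5 * 32525
= 52040 = 52040.00

52040.00


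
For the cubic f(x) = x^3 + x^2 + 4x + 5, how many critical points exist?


Find where f'(x) = 0:
f(x) = x^3 + x^2 + 4x + 5
f'(x) = 3x^2 + 2x + 4
This is a quadratic in x. Use the discriminant to count real roots.
Discriminant = (2)^2 - 4 * 3 * 4
= 4 - 48
= -44
Since discriminant < 0, f'(x) = 0 has no real solutions.
Number of critical points: 0

0


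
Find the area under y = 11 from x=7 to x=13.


The area under a constant function y = 11 is a rectangle.
Width = 13 - 7 = 6
Height = 11
Area = width * height
= 6 * 11
= 66

66


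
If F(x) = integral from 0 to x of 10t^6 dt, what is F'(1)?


By the Fundamental Theorem of Calculus (Part 1):
If F(x) = integral from 0 to x of f(t) dt, then F'(x) = f(x)
Here f(t) = 10t^6
So F'(x) = 10x^6
Evaluate at x = 1:
F'(1) = 10 * 1^6
= 10 * 1
= 10

10


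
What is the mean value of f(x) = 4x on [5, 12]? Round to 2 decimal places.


Average value = 1/(b-a) * integral from a to b of f(x) dx
First compute the integral of 4x:
F(x) = 2x^2
F(12) = 2 * 144 + 0 * 12 = 288
F(5) = 2 * 25 + 0 * 5 = 50
Integral = 288 - 50 = 238
Average = 238 / (12 - 5) = 238 / 7
= 34 = 34.00

34.00


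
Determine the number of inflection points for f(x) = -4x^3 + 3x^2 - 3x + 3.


Inflection points occur where f''(x) = 0 and concavity changes.
f(x) = -4x^3 + 3x^2 - 3x + 3
f'(x) = -12x^2 + 6x - 3
f''(x) = -24x + 6
Set f''(x) = 0:
-24x + 6 = 0
x = -6 / (-24) = 1/4
Since f''(x) is linear (degree 1), it changes sign at this point.
Therefore there is exactly 1 inflection point.

1


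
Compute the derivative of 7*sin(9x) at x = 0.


Apply the chain rule to differentiate 7*sin(9x):
d/dx [7*sin(9x)]
= 7 * cos(9x) * d/dx(9x)
= 7 * 9 * cos(9x)
= 63 * cos(9x)
Evaluate at x = 0:
= 63 * cos(0)
= 63 * 1
= 63

63


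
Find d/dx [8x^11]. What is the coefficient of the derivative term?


We apply the power rule: d/dx [ax^n] = a*n * x^(n-1)
d/dx [8x^11]
= 8 * 11 * x^(11-1)
= 88x^10
The coefficient is 88

88


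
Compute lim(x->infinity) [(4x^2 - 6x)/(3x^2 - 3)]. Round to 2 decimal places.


For limits at infinity with equal-degree polynomials,
we compare leading coefficients.
Numerator leading term: 4x^2
Denominator leading term: 3x^2
Divide both by x^2:
lim = (4 - 6/x) / (3 - 3/x^2)
As x -> infinity, the 1/x and 1/x^2 terms vanish:
= 4/3 ≈ 1.33

1.33


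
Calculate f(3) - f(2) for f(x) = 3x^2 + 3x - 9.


Net change = f(b) - f(a)
f(x) = 3x^2 + 3x - 9
Compute f(3):
f(3) = 3 * 3^2 + 3 * 3 - 9
= 27 + 9 - 9
= 27
Compute f(2):
f(2) = 3 * 2^2 + 3 * 2 - 9
= 12 + 6 - 9
= 9
Net change = 27 - 9 = 18

18


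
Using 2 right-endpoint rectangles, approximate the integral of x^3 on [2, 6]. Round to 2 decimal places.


Right Riemann sum uses right endpoints of each subinterval.
Interval: [2, 6], n = 2
dx = (6 - 2) / 2 = 2
Right endpoints: [4, 6]
f values: [64, 216]
Sum = dx * (sum of f values)
= 2 * 280
= 560 = 560.00

560.00


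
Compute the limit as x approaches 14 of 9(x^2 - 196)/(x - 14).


Direct substitution gives 0/0, so we factor the numerator.
Factor: 9(x^2 - 196) = 9 * (x - 14)(x + 14)
Cancel the common factor (x - 14):
9(x^2 - 196)/(x - 14) = 9 * (x + 14)
Now substitute x = 14:
= 9 * (14 + 14) = 252

252


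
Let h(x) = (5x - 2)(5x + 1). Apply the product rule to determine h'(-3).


Let u(x) = 5x - 2 and v(x) = 5x + 1
u'(x) = 5
v'(x) = 5
Product rule: h'(x) = u'(x)*v(x) + u(x)*v'(x)
= 5 * (5x + 1) + (5x - 2) * 5
At x = -3:
u(-3) = 5 * (-3) - 2 = -17
v(-3) = 5 * (-3) + 1 = -14
h'(-3) = 5 * (-14) + (-17) * 5
= -70 - 85
= -155

-155


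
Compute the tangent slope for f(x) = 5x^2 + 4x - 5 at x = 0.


The slope of the tangent line equals f'(x) at the point.
f(x) = 5x^2 + 4x - 5
f'(x) = 10x + 4
At x = 0:
f'(0) = 10 * 0 + 4
= 0 + 4
= 4

4


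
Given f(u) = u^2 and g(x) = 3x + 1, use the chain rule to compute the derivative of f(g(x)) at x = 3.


Using the chain rule: (f(g(x)))' = f'(g(x)) * g'(x)
First, find g(3):
g(3) = 3 * 3 + 1 = 10
Next, f'(u) = 2u
And g'(x) = 3
So f'(g(3)) * g'(3)
= 2 * 10 * 3
= 60

60


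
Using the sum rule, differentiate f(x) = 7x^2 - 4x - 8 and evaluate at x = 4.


Differentiate term by term using power and sum rules:
f(x) = 7x^2 - 4x - 8
f'(x) = 14x - 4
Substitute x = 4:
f'(4) = 14 * 4 - 4
= 56 - 4
= 52

52


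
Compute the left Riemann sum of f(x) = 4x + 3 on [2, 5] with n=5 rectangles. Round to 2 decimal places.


Left Riemann sum uses left endpoints of each subinterval.
Interval: [2, 5], n = 5
dx = (5 - 2) / 5 = 3/5
Left endpoints: [2, 13/5, 16/5, 19/5, 22/5]
f values: [11, 67/5, 79/5, 91/5, 103/5]
Sum = dx * (sum of f values)
= 3/5 * 79
= 237/5 = 47.40

47.40


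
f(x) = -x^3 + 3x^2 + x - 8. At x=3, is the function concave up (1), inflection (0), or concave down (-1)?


Concavity is determined by the sign of f''(x).
f(x) = -x^3 + 3x^2 + x - 8
f'(x) = -3x^2 + 6x + 1
f''(x) = -6x + 6
f''(3) = -6 * 3 + 6
= -18 + 6
= -12
Since f''(3) < 0, the function is concave down (-1)

-1


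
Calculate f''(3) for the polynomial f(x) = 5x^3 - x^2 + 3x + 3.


First derivative:
f'(x) = 15x^2 - 2x + 3
Second derivative:
f''(x) = 30x - 2
Substitute x = 3:
f''(3) = 30 * 3 - 2
= 90 - 2
= 88

88


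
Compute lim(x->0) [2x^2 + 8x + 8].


Since polynomials are continuous, we use direct substitution.
lim(x->0) of 2x^2 + 8x + 8
= 2 * 0^2 + 8 * 0 + 8
= 0 + 0 + 8
= 8

8


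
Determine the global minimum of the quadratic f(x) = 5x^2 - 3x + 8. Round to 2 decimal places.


For a quadratic f(x) = ax^2 + bx + c with a > 0, the minimum is at the vertex.
Vertex x-coordinate: x = -b/(2a)
x = -(-3) / (2 * 5)
x = 3/10
Substitute back to find the minimum value:
f(3/10) = 5 * (3/10)^2 - 3 * (3/10) + 8
= 9/20 - 9/10 + 8
= 151/20 = 7.55

7.55


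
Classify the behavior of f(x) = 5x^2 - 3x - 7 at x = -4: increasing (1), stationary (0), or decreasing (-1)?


Compute f'(x) to determine behavior:
f'(x) = 10x - 3
f'(-4) = 10 * (-4) - 3
= -40 - 3
= -43
Since f'(-4) < 0, the function is decreasing (-1)

-1


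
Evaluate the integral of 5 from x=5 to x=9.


The integral of a constant k over [a, b] equals k * (b - a).
integral from 5 to 9 of 5 dx
= 5 * (9 - 5)
= 5 * 4
= 20

20


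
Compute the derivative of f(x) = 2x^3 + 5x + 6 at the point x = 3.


Differentiate f(x) = 2x^3 + 5x + 6 term by term:
f'(x) = 6x^2 + 5
Substitute x = 3:
f'(3) = 6 * 3^2 + 0 * 3 + 5
= 54 + 0 + 5
= 59

59


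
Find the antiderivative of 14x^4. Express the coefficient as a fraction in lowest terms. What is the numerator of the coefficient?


Apply the power rule for integration:
integral of ax^n dx = a/(n+1) * x^(n+1) + C
integral of 14x^4 dx
= 14/5 * x^5 + C
The coefficient in lowest terms is 14/5, and its numerator is 14

14


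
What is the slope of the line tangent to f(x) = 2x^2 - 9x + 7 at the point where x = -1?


The slope of the tangent line equals f'(x) at the point.
f(x) = 2x^2 - 9x + 7
f'(x) = 4x - 9
At x = -1:
f'(-1) = 4 * (-1) - 9
= -4 - 9
= -13

-13


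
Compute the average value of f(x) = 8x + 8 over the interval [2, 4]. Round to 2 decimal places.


Average value = 1/(b-a) * integral from a to b of f(x) dx
First compute the integral of 8x + 8:
F(x) = 4x^2 + 8x
F(4) = 4 * 16 + 8 * 4 = 96
F(2) = 4 * 4 + 8 * 2 = 32
Integral = 96 - 32 = 64
Average = 64 / (4 - 2) = 64 / 2
= 32 = 32.00

32.00


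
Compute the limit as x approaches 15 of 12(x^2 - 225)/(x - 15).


Direct substitution gives 0/0, so we factor the numerator.
Factor: 12(x^2 - 225) = 12 * (x - 15)(x + 15)
Cancel the common factor (x - 15):
12(x^2 - 225)/(x - 15) = 12 * (x + 15)
Now substitute x = 15:
= 12 * (15 + 15) = 360

360


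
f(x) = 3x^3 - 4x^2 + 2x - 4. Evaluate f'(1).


Differentiate f(x) = 3x^3 - 4x^2 + 2x - 4 term by term:
f'(x) = 9x^2 - 8x + 2
Substitute x = 1:
f'(1) = 9 * 1^2 - 8 * 1 + 2
= 9 - 8 + 2
= 3

3


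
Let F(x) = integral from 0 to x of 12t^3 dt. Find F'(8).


By the Fundamental Theorem of Calculus (Part 1):
If F(x) = integral from 0 to x of f(t) dt, then F'(x) = f(x)
Here f(t) = 12t^3
So F'(x) = 12x^3
Evaluate at x = 8:
F'(8) = 12 * 8^3
= 12 * 512
= 6144

6144


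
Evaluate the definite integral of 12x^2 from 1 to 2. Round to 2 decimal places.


Find the antiderivative of 12x^2:
F(x) = 12/3 * x^3
Apply the Fundamental Theorem of Calculus:
F(2) - F(1)
= 12/3 * 2^3 - 12/3 * 1^3
= 12/3 * (8 - 1)
= 12/3 * 7
= 28 = 28.00

28.00


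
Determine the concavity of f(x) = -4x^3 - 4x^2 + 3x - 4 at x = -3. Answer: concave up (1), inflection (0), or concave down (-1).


Concavity is determined by the sign of f''(x).
f(x) = -4x^3 - 4x^2 + 3x - 4
f'(x) = -12x^2 - 8x + 3
f''(x) = -24x - 8
f''(-3) = -24 * (-3) - 8
= 72 - 8
= 64
Since f''(-3) > 0, the function is concave up (1)

1


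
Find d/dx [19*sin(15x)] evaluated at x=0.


Apply the chain rule to differentiate 19*sin(15x):
d/dx [19*sin(15x)]
= 19 * cos(15x) * d/dx(15x)
= 19 * 15 * cos(15x)
= 285 * cos(15x)
Evaluate at x = 0:
= 285 * cos(0)
= 285 * 1
= 285

285


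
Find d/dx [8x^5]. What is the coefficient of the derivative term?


We apply the power rule: d/dx [ax^n] = a*n * x^(n-1)
d/dx [8x^5]
= 8 * 5 * x^(5-1)
= 40x^4
The coefficient is 40

40


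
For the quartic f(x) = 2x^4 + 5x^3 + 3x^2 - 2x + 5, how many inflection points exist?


Inflection points occur where f''(x) = 0 and concavity changes.
f(x) = 2x^4 + 5x^3 + 3x^2 - 2x + 5
f'(x) = 8x^3 + 15x^2 + 6x - 2
f''(x) = 24x^2 + 30x + 6
This is a quadratic in x. Use the discriminant to count real roots.
Discriminant = (30)^2 - 4 * 24 * 6
= 900 - 576
= 324
Since discriminant > 0, f''(x) = 0 has 2 distinct real solutions.
A quadratic with two distinct real roots changes sign at each root, so concavity changes at both.
Number of inflection points: 2

2


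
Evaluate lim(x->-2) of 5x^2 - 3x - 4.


Since polynomials are continuous, we use direct substitution.
lim(x->-2) of 5x^2 - 3x - 4
= 5 * (-2)^2 - 3 * (-2) - 4
= 20 + 6 - 4
= 22

22


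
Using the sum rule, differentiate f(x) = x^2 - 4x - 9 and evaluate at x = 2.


Differentiate term by term using power and sum rules:
f(x) = x^2 - 4x - 9
f'(x) = 2x - 4
Substitute x = 2:
f'(2) = 2 * 2 - 4
= 4 - 4
= 0

0


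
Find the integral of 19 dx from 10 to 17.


The integral of a constant k over [a, b] equals k * (b - a).
integral from 10 to 17 of 19 dx
= 19 * (17 - 10)
= 19 * 7
= 133

133


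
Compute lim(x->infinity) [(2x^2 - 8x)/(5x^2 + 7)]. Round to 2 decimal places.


For limits at infinity with equal-degree polynomials,
we compare leading coefficients.
Numerator leading term: 2x^2
Denominator leading term: 5x^2
Divide both by x^2:
lim = (2 - 8/x) / (5 + 7/x^2)
As x -> infinity, the 1/x and 1/x^2 terms vanish:
= 2/5 = 0.40

0.40


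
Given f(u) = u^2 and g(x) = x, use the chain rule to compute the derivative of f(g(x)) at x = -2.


Using the chain rule: (f(g(x)))' = f'(g(x)) * g'(x)
First, find g(-2):
g(-2) = 1 * (-2) + 0 = -2
Next, f'(u) = 2u
And g'(x) = 1
So f'(g(-2)) * g'(-2)
= 2 * (-2) * 1
= -4

-4


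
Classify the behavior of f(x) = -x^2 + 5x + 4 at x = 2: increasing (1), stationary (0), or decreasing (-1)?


Compute f'(x) to determine behavior:
f'(x) = -2x + 5
f'(2) = -2 * 2 + 5
= -4 + 5
= 1
Since f'(2) > 0, the function is increasing (1)

1


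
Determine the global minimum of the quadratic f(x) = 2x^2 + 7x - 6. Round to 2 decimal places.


For a quadratic f(x) = ax^2 + bx + c with a > 0, the minimum is at the vertex.
Vertex x-coordinate: x = -b/(2a)
x = -(7) / (2 * 2)
x = -7/4
Substitute back to find the minimum value:
f(-7/4) = 2 * (-7/4)^2 + 7 * (-7/4) - 6
= 49/8 - 49/4 - 6
= -97/8 ≈ -12.13

-12.13


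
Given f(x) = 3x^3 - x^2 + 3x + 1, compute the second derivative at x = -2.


First derivative:
f'(x) = 9x^2 - 2x + 3
Second derivative:
f''(x) = 18x - 2
Substitute x = -2:
f''(-2) = 18 * (-2) - 2
= -36 - 2
= -38

-38


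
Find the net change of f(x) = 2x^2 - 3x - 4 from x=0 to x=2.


Net change = f(b) - f(a)
f(x) = 2x^2 - 3x - 4
Compute f(2):
f(2) = 2 * 2^2 - 3 * 2 - 4
= 8 - 6 - 4
= -2
Compute f(0):
f(0) = 2 * 0^2 - 3 * 0 - 4
= 0 + 0 - 4
= -4
Net change = -2 - (-4) = 2

2


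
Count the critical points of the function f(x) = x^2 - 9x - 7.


Find where f'(x) = 0:
f'(x) = 2x - 9
Set f'(x) = 0:
2x - 9 = 0
x = 9 / 2 = 9/2
This is a linear equation in x, so there is exactly one solution.
Number of critical points: 1

1


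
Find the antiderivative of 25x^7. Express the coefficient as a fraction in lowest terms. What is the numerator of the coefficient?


Apply the power rule for integration:
integral of ax^n dx = a/(n+1) * x^(n+1) + C
integral of 25x^7 dx
= 25/8 * x^8 + C
The coefficient in lowest terms is 25/8, and its numerator is 25

25


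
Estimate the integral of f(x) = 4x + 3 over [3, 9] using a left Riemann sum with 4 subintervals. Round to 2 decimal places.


Left Riemann sum uses left endpoints of each subinterval.
Interval: [3, 9], n = 4
dx = (9 - 3) / 4 = 3/2
Left endpoints: [3, 9/2, 6, 15/2]
f values: [15, 21, 27, 33]
Sum = dx * (sum of f values)
= 3/2 * 96
= 144 = 144.00

144.00


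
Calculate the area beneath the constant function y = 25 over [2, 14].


The area under a constant function y = 25 is a rectangle.
Width = 14 - 2 = 12
Height = 25
Area = width * height
= 12 * 25
= 300

300


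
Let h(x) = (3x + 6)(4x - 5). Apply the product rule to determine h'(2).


Let u(x) = 3x + 6 and v(x) = 4x - 5
u'(x) = 3
v'(x) = 4
Product rule: h'(x) = u'(x)*v(x) + u(x)*v'(x)
= 3 * (4x - 5) + (3x + 6) * 4
At x = 2:
u(2) = 3 * 2 + 6 = 12
v(2) = 4 * 2 - 5 = 3
h'(2) = 3 * 3 + 12 * 4
= 9 + 48
= 57

57


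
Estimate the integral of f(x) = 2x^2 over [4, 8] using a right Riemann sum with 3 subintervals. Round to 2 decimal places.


Right Riemann sum uses right endpoints of each subinterval.
Interval: [4, 8], n = 3
dx = (8 - 4) / 3 = 4/3
Right endpoints: [16/3, 20/3, 8]
f values: [512/9, 800/9, 128]
Sum = dx * (sum of f values)
= 4/3 * 2464/9
= 9856/27 ≈ 365.04

365.04


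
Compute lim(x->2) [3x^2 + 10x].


Since polynomials are continuous, we use direct substitution.
lim(x->2) of 3x^2 + 10x
= 3 * 2^2 + 10 * 2 + 0
= 12 + 20 + 0
= 32

32


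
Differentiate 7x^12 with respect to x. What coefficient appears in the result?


We apply the power rule: d/dx [ax^n] = a*n * x^(n-1)
d/dx [7x^12]
= 7 * 12 * x^(12-1)
= 84x^11
The coefficient is 84

84


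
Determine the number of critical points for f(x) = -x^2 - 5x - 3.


Find where f'(x) = 0:
f'(x) = -2x - 5
Set f'(x) = 0:
-2x - 5 = 0
x = 5 / (-2) = -5/2
This is a linear equation in x, so there is exactly one solution.
Number of critical points: 1

1


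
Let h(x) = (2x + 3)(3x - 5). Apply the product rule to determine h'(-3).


Let u(x) = 2x + 3 and v(x) = 3x - 5
u'(x) = 2
v'(x) = 3
Product rule: h'(x) = u'(x)*v(x) + u(x)*v'(x)
= 2 * (3x - 5) + (2x + 3) * 3
At x = -3:
u(-3) = 2 * (-3) + 3 = -3
v(-3) = 3 * (-3) - 5 = -14
h'(-3) = 2 * (-14) + (-3) * 3
= -28 - 9
= -37

-37


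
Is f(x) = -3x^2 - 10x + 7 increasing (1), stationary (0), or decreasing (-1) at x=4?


Compute f'(x) to determine behavior:
f'(x) = -6x - 10
f'(4) = -6 * 4 - 10
= -24 - 10
= -34
Since f'(4) < 0, the function is decreasing (-1)

-1
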